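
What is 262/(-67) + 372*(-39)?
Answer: -972298/67 ≈ -14512.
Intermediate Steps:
262/(-67) + 372*(-39) = 262*(-1/67) - 14508 = -262/67 - 14508 = -972298/67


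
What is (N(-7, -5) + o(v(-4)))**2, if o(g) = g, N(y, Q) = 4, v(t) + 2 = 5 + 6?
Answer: 169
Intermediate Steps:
v(t) = 9 (v(t) = -2 + (5 + 6) = -2 + 11 = 9)
(N(-7, -5) + o(v(-4)))**2 = (4 + 9)**2 = 13**2 = 169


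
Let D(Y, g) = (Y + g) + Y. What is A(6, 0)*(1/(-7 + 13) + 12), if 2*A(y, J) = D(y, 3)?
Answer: 365/4 ≈ 91.250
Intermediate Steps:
D(Y, g) = g + 2*Y
A(y, J) = 3/2 + y (A(y, J) = (3 + 2*y)/2 = 3/2 + y)
A(6, 0)*(1/(-7 + 13) + 12) = (3/2 + 6)*(1/(-7 + 13) + 12) = 15*(1/6 + 12)/2 = 15*(⅙ + 12)/2 = (15/2)*(73/6) = 365/4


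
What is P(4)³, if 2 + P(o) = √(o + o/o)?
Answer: -38 + 17*√5 ≈ 0.013156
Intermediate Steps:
P(o) = -2 + √(1 + o) (P(o) = -2 + √(o + o/o) = -2 + √(o + 1) = -2 + √(1 + o))
P(4)³ = (-2 + √(1 + 4))³ = (-2 + √5)³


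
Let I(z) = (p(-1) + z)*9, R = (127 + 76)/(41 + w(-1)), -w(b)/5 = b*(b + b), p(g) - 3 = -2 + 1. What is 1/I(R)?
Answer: 31/2385 ≈ 0.012998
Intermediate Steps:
p(g) = 2 (p(g) = 3 + (-2 + 1) = 3 - 1 = 2)
w(b) = -10*b² (w(b) = -5*b*(b + b) = -5*b*2*b = -10*b²)
R = 203/31 (R = (127 + 76)/(41 - 10*(-1)²) = 203/(41 - 10*1) = 203/(41 - 10) = 203/31 ≈ 6.5484)
I(z) = 18 + 9*z (I(z) = (2 + z)*9 = 18 + 9*z)
1/I(R) = 1/(18 + 9*(203/31)) = 1/(18 + 1827/31) = 1/(2385/31) = 31/2385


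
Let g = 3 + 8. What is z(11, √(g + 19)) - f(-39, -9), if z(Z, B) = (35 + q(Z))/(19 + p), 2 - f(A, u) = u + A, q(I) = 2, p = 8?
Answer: -1313/27 ≈ -48.630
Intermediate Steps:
g = 11
f(A, u) = 2 - A - u (f(A, u) = 2 - (u + A) = 2 - (A + u) = 2 + (-A - u) = 2 - A - u)
z(Z, B) = 37/27 (z(Z, B) = (35 + 2)/(19 + 8) = 37/27)
z(11, √(g + 19)) - f(-39, -9) = 37/27 - (2 - 1*(-39) - 1*(-9)) = 37/27 - (2 + 39 + 9) = 37/27 - 1*50 = 37/27 - 50 = -1313/27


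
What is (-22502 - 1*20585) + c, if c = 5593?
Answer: -37494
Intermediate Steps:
(-22502 - 1*20585) + c = (-22502 - 1*20585) + 5593 = (-22502 - 20585) + 5593 = -43087 + 5593 = -37494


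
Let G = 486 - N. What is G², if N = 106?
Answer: 144400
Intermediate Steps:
G = 380 (G = 486 - 1*106 = 486 - 106 = 380)
G² = 380² = 144400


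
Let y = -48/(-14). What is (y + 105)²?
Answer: 576081/49 ≈ 11757.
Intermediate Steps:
y = 24/7 (y = -48*(-1/14) = 24/7 ≈ 3.4286)
(y + 105)² = (24/7 + 105)² = (759/7)² = 576081/49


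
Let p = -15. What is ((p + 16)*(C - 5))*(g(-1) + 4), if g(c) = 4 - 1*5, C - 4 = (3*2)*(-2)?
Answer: -39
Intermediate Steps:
C = -8 (C = 4 + (3*2)*(-2) = 4 + 6*(-2) = 4 - 12 = -8)
g(c) = -1 (g(c) = 4 - 5 = -1)
((p + 16)*(C - 5))*(g(-1) + 4) = ((-15 + 16)*(-8 - 5))*(-1 + 4) = (1*(-13))*3 = -13*3 = -39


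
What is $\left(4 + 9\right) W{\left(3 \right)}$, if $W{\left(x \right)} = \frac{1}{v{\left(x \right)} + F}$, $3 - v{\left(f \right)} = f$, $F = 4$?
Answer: $\frac{13}{4} \approx 3.25$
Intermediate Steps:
$v{\left(f \right)} = 3 - f$
$W{\left(x \right)} = \frac{1}{7 - x}$ ($W{\left(x \right)} = \frac{1}{\left(3 - x\right) + 4} = \frac{1}{7 - x}$)
$\left(4 + 9\right) W{\left(3 \right)} = \left(4 + 9\right) \left(- \frac{1}{-7 + 3}\right) = 13 \left(- \frac{1}{-4}\right) = 13 \left(\left(-1\right) \left(- \frac{1}{4}\right)\right) = 13 \cdot \frac{1}{4} = \frac{13}{4}$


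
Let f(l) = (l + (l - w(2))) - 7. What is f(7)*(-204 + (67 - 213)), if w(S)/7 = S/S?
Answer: 0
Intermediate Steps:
w(S) = 7 (w(S) = 7*(S/S) = 7*1 = 7)
f(l) = -14 + 2*l (f(l) = (l + (l - 1*7)) - 7 = (l + (l - 7)) - 7 = (l + (-7 + l)) - 7 = (-7 + 2*l) - 7 = -14 + 2*l)
f(7)*(-204 + (67 - 213)) = (-14 + 2*7)*(-204 + (67 - 213)) = (-14 + 14)*(-204 - 146) = 0*(-350) = 0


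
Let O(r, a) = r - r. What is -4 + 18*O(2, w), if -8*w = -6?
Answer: -4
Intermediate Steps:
w = ¾ (w = -⅛*(-6) = ¾ ≈ 0.75000)
O(r, a) = 0
-4 + 18*O(2, w) = -4 + 18*0 = -4 + 0 = -4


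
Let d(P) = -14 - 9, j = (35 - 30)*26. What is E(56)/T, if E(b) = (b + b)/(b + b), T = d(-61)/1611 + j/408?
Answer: 109548/33341 ≈ 3.2857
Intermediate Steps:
j = 130 (j = 5*26 = 130)
d(P) = -23
T = 33341/109548 (T = -23/1611 + 130/408 = -23*1/1611 + 130*(1/408) = -23/1611 + 65/204 = 33341/109548 ≈ 0.30435)
E(b) = 1 (E(b) = (2*b)/((2*b)) = (2*b)*(1/(2*b)) = 1)
E(56)/T = 1/(33341/109548) = 1*(109548/33341) = 109548/33341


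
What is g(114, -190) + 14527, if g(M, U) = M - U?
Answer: 14831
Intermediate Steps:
g(114, -190) + 14527 = (114 - 1*(-190)) + 14527 = (114 + 190) + 14527 = 304 + 14527 = 14831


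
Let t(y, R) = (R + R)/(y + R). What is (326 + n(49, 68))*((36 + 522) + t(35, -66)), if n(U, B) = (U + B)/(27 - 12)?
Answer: 5818134/31 ≈ 1.8768e+5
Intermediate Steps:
t(y, R) = 2*R/(R + y) (t(y, R) = (2*R)/(R + y) = 2*R/(R + y))
n(U, B) = B/15 + U/15 (n(U, B) = (B + U)/15 = (B + U)*(1/15) = B/15 + U/15)
(326 + n(49, 68))*((36 + 522) + t(35, -66)) = (326 + ((1/15)*68 + (1/15)*49))*((36 + 522) + 2*(-66)/(-66 + 35)) = (326 + (68/15 + 49/15))*(558 + 2*(-66)/(-31)) = (326 + 39/5)*(558 + 2*(-66)*(-1/31)) = 1669*(558 + 132/31)/5 = (1669/5)*(17430/31) = 5818134/31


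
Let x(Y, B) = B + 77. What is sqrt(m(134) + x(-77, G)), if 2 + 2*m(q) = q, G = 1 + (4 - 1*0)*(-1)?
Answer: 2*sqrt(35) ≈ 11.832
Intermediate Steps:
G = -3 (G = 1 + (4 + 0)*(-1) = 1 + 4*(-1) = 1 - 4 = -3)
x(Y, B) = 77 + B
m(q) = -1 + q/2
sqrt(m(134) + x(-77, G)) = sqrt((-1 + (1/2)*134) + (77 - 3)) = sqrt((-1 + 67) + 74) = sqrt(66 + 74) = sqrt(140) = 2*sqrt(35)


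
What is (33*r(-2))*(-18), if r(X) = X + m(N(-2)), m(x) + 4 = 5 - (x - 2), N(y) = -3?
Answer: -2376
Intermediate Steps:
m(x) = 3 - x (m(x) = -4 + (5 - (x - 2)) = -4 + (5 - (-2 + x)) = -4 + (5 + (2 - x)) = -4 + (7 - x) = 3 - x)
r(X) = 6 + X (r(X) = X + (3 - 1*(-3)) = X + (3 + 3) = X + 6 = 6 + X)
(33*r(-2))*(-18) = (33*(6 - 2))*(-18) = (33*4)*(-18) = 132*(-18) = -2376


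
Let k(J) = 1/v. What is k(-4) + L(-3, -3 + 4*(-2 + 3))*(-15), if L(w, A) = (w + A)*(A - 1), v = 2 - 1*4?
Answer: -1/2 ≈ -0.50000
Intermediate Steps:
v = -2 (v = 2 - 4 = -2)
k(J) = -1/2 (k(J) = 1/(-2) = -1/2)
L(w, A) = (-1 + A)*(A + w) (L(w, A) = (A + w)*(-1 + A) = (-1 + A)*(A + w))
k(-4) + L(-3, -3 + 4*(-2 + 3))*(-15) = -1/2 + ((-3 + 4*(-2 + 3))**2 - (-3 + 4*(-2 + 3)) - 1*(-3) + (-3 + 4*(-2 + 3))*(-3))*(-15) = -1/2 + ((-3 + 4*1)**2 - (-3 + 4*1) + 3 + (-3 + 4*1)*(-3))*(-15) = -1/2 + ((-3 + 4)**2 - (-3 + 4) + 3 + (-3 + 4)*(-3))*(-15) = -1/2 + (1**2 - 1*1 + 3 + 1*(-3))*(-15) = -1/2 + (1 - 1 + 3 - 3)*(-15) = -1/2 + 0*(-15) = -1/2 + 0 = -1/2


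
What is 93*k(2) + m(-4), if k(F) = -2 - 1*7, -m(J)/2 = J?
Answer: -829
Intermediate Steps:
m(J) = -2*J
k(F) = -9 (k(F) = -2 - 7 = -9)
93*k(2) + m(-4) = 93*(-9) - 2*(-4) = -837 + 8 = -829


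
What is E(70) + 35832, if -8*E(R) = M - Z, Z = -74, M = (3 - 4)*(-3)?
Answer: 286579/8 ≈ 35822.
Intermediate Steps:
M = 3 (M = -1*(-3) = 3)
E(R) = -77/8 (E(R) = -(3 - 1*(-74))/8 = -(3 + 74)/8 = -1/8*77 = -77/8)
E(70) + 35832 = -77/8 + 35832 = 286579/8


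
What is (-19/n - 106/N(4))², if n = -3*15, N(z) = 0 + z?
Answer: 5508409/8100 ≈ 680.05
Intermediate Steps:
N(z) = z
n = -45
(-19/n - 106/N(4))² = (-19/(-45) - 106/4)² = (-19*(-1/45) - 106*¼)² = (19/45 - 53/2)² = (-2347/90)² = 5508409/8100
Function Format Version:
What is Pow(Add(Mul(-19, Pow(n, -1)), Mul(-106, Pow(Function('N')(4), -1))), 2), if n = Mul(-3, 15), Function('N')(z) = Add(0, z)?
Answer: Rational(5508409, 8100) ≈ 680.05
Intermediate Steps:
Function('N')(z) = z
n = -45
Pow(Add(Mul(-19, Pow(n, -1)), Mul(-106, Pow(Function('N')(4), -1))), 2) = Pow(Add(Mul(-19, Pow(-45, -1)), Mul(-106, Pow(4, -1))), 2) = Pow(Add(Mul(-19, Rational(-1, 45)), Mul(-106, Rational(1, 4))), 2) = Pow(Add(Rational(19, 45), Rational(-53, 2)), 2) = Pow(Rational(-2347, 90), 2) = Rational(5508409, 8100)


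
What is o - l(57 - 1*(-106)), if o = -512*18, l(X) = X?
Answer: -9379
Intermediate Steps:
o = -9216
o - l(57 - 1*(-106)) = -9216 - (57 - 1*(-106)) = -9216 - (57 + 106) = -9216 - 1*163 = -9216 - 163 = -9379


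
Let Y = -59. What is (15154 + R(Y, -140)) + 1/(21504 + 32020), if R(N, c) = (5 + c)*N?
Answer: 1237421357/53524 ≈ 23119.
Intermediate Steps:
R(N, c) = N*(5 + c)
(15154 + R(Y, -140)) + 1/(21504 + 32020) = (15154 - 59*(5 - 140)) + 1/(21504 + 32020) = (15154 - 59*(-135)) + 1/53524 = (15154 + 7965) + 1/53524 = 23119 + 1/53524 = 1237421357/53524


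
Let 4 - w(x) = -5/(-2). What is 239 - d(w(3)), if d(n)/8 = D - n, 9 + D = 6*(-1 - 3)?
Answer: 515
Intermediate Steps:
D = -33 (D = -9 + 6*(-1 - 3) = -9 + 6*(-4) = -9 - 24 = -33)
w(x) = 3/2 (w(x) = 4 - (-5)/(-2) = 4 - (-5)*(-1)/2 = 4 - 1*5/2 = 4 - 5/2 = 3/2)
d(n) = -264 - 8*n (d(n) = 8*(-33 - n) = -264 - 8*n)
239 - d(w(3)) = 239 - (-264 - 8*3/2) = 239 - (-264 - 12) = 239 - 1*(-276) = 239 + 276 = 515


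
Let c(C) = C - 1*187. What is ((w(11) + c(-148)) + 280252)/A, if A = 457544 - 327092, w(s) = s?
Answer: 69982/32613 ≈ 2.1458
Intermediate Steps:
c(C) = -187 + C (c(C) = C - 187 = -187 + C)
A = 130452
((w(11) + c(-148)) + 280252)/A = ((11 + (-187 - 148)) + 280252)/130452 = ((11 - 335) + 280252)*(1/130452) = (-324 + 280252)*(1/130452) = 279928*(1/130452) = 69982/32613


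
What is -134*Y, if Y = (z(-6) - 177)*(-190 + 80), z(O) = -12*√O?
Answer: -2608980 - 176880*I*√6 ≈ -2.609e+6 - 4.3327e+5*I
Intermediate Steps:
Y = 19470 + 1320*I*√6 (Y = (-12*I*√6 - 177)*(-190 + 80) = (-12*I*√6 - 177)*(-110) = (-177 - 12*I*√6)*(-110) = 19470 + 1320*I*√6 ≈ 19470.0 + 3233.3*I)
-134*Y = -134*(19470 + 1320*I*√6) = -2608980 - 176880*I*√6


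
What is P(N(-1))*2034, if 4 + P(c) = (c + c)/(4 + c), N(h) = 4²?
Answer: -24408/5 ≈ -4881.6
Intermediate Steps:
N(h) = 16
P(c) = -4 + 2*c/(4 + c) (P(c) = -4 + (c + c)/(4 + c) = -4 + (2*c)/(4 + c) = -4 + 2*c/(4 + c))
P(N(-1))*2034 = (2*(-8 - 1*16)/(4 + 16))*2034 = (2*(-8 - 16)/20)*2034 = (2*(1/20)*(-24))*2034 = -12/5*2034 = -24408/5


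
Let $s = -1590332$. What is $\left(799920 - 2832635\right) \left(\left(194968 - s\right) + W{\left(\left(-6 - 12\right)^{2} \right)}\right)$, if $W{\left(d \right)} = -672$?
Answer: $-3627640105020$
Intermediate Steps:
$\left(799920 - 2832635\right) \left(\left(194968 - s\right) + W{\left(\left(-6 - 12\right)^{2} \right)}\right) = \left(799920 - 2832635\right) \left(\left(194968 - -1590332\right) - 672\right) = - 2032715 \left(\left(194968 + 1590332\right) - 672\right) = - 2032715 \left(1785300 - 672\right) = \left(-2032715\right) 1784628 = -3627640105020$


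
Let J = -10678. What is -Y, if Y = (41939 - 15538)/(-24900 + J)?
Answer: 26401/35578 ≈ 0.74206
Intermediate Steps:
Y = -26401/35578 (Y = (41939 - 15538)/(-24900 - 10678) = 26401/(-35578) = 26401*(-1/35578) = -26401/35578 ≈ -0.74206)
-Y = -1*(-26401/35578) = 26401/35578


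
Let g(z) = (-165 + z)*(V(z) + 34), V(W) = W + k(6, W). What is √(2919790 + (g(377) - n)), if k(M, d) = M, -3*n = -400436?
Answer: √25872438/3 ≈ 1695.5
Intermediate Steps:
n = 400436/3 (n = -⅓*(-400436) = 400436/3 ≈ 1.3348e+5)
V(W) = 6 + W (V(W) = W + 6 = 6 + W)
g(z) = (-165 + z)*(40 + z) (g(z) = (-165 + z)*((6 + z) + 34) = (-165 + z)*(40 + z))
√(2919790 + (g(377) - n)) = √(2919790 + ((-6600 + 377² - 125*377) - 1*400436/3)) = √(2919790 + ((-6600 + 142129 - 47125) - 400436/3)) = √(2919790 + (88404 - 400436/3)) = √(2919790 - 135224/3) = √(8624146/3) = √25872438/3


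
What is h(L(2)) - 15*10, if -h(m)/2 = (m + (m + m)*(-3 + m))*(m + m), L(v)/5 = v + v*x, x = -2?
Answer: 9850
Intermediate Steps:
L(v) = -5*v (L(v) = 5*(v + v*(-2)) = 5*(v - 2*v) = 5*(-v) = -5*v)
h(m) = -4*m*(m + 2*m*(-3 + m)) (h(m) = -2*(m + (m + m)*(-3 + m))*(m + m) = -2*(m + (2*m)*(-3 + m))*2*m = -2*(m + 2*m*(-3 + m))*2*m = -4*m*(m + 2*m*(-3 + m)))
h(L(2)) - 15*10 = (-5*2)²*(20 - (-40)*2) - 15*10 = (-10)²*(20 - 8*(-10)) - 150 = 100*(20 + 80) - 150 = 100*100 - 150 = 10000 - 150 = 9850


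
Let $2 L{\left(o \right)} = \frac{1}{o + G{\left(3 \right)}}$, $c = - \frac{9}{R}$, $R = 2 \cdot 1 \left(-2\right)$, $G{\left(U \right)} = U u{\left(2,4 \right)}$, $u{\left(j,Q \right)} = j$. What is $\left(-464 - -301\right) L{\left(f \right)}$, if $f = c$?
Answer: $- \frac{326}{33} \approx -9.8788$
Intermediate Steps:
$G{\left(U \right)} = 2 U$ ($G{\left(U \right)} = U 2 = 2 U$)
$R = -4$ ($R = 2 \left(-2\right) = -4$)
$c = \frac{9}{4}$ ($c = - \frac{9}{-4} = \left(-9\right) \left(- \frac{1}{4}\right) = \frac{9}{4} \approx 2.25$)
$f = \frac{9}{4} \approx 2.25$
$L{\left(o \right)} = \frac{1}{2 \left(6 + o\right)}$ ($L{\left(o \right)} = \frac{1}{2 \left(o + 2 \cdot 3\right)} = \frac{1}{2 \left(o + 6\right)} = \frac{1}{2 \left(6 + o\right)}$)
$\left(-464 - -301\right) L{\left(f \right)} = \left(-464 - -301\right) \frac{1}{2 \left(6 + \frac{9}{4}\right)} = \left(-464 + 301\right) \frac{1}{2 \cdot \frac{33}{4}} = - 163 \cdot \frac{1}{2} \cdot \frac{4}{33} = \left(-163\right) \frac{2}{33} = - \frac{326}{33}$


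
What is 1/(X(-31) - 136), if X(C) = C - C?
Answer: -1/136 ≈ -0.0073529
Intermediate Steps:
X(C) = 0
1/(X(-31) - 136) = 1/(0 - 136) = 1/(-136) = -1/136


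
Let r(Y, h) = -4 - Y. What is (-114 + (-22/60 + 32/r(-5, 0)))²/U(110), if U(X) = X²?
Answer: 6105841/10890000 ≈ 0.56068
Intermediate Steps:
(-114 + (-22/60 + 32/r(-5, 0)))²/U(110) = (-114 + (-22/60 + 32/(-4 - 1*(-5))))²/(110²) = (-114 + (-22*1/60 + 32/(-4 + 5)))²/12100 = (-114 + (-11/30 + 32/1))²*(1/12100) = (-114 + (-11/30 + 32*1))²*(1/12100) = (-114 + (-11/30 + 32))²*(1/12100) = (-114 + 949/30)²*(1/12100) = (-2471/30)²*(1/12100) = (6105841/900)*(1/12100) = 6105841/10890000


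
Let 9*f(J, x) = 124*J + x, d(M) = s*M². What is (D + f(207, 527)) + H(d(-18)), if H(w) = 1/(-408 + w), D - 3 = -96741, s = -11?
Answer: -1118047831/11916 ≈ -93828.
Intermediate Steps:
d(M) = -11*M²
D = -96738 (D = 3 - 96741 = -96738)
f(J, x) = x/9 + 124*J/9 (f(J, x) = (124*J + x)/9 = (x + 124*J)/9 = x/9 + 124*J/9)
(D + f(207, 527)) + H(d(-18)) = (-96738 + ((⅑)*527 + (124/9)*207)) + 1/(-408 - 11*(-18)²) = (-96738 + (527/9 + 2852)) + 1/(-408 - 11*324) = (-96738 + 26195/9) + 1/(-408 - 3564) = -844447/9 + 1/(-3972) = -844447/9 - 1/3972 = -1118047831/11916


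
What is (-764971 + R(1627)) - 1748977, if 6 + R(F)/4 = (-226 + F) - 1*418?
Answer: -2510040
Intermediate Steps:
R(F) = -2600 + 4*F (R(F) = -24 + 4*((-226 + F) - 1*418) = -24 + 4*((-226 + F) - 418) = -24 + 4*(-644 + F) = -24 + (-2576 + 4*F) = -2600 + 4*F)
(-764971 + R(1627)) - 1748977 = (-764971 + (-2600 + 4*1627)) - 1748977 = (-764971 + (-2600 + 6508)) - 1748977 = (-764971 + 3908) - 1748977 = -761063 - 1748977 = -2510040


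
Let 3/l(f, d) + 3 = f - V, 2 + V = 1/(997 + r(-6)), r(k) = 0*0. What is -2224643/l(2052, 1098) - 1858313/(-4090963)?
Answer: -18610004802355204631/12236070333 ≈ -1.5209e+9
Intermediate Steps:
r(k) = 0
V = -1993/997 (V = -2 + 1/(997 + 0) = -2 + 1/997 = -1993/997 ≈ -1.9990)
l(f, d) = 3/(-998/997 + f) (l(f, d) = 3/(-3 + (f - 1*(-1993/997))) = 3/(-3 + (f + 1993/997)) = 3/(-3 + (1993/997 + f)) = 3/(-998/997 + f))
-2224643/l(2052, 1098) - 1858313/(-4090963) = -2224643/(2991/(-998 + 997*2052)) - 1858313/(-4090963) = -2224643/(2991/(-998 + 2045844)) - 1858313*(-1/4090963) = -2224643/(2991/2044846) + 1858313/4090963 = -2224643/(2991*(1/2044846)) + 1858313/4090963 = -2224643/2991/2044846 + 1858313/4090963 = -2224643*2044846/2991 + 1858313/4090963 = -4549052339978/2991 + 1858313/4090963 = -18610004802355204631/12236070333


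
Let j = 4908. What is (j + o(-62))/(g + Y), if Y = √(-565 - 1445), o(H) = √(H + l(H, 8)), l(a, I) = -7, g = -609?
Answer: (√69 - 4908*I)/(√2010 + 609*I) ≈ -8.0147 - 0.60366*I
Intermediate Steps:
o(H) = √(-7 + H) (o(H) = √(H - 7) = √(-7 + H))
Y = I*√2010 (Y = √(-2010) = I*√2010 ≈ 44.833*I)
(j + o(-62))/(g + Y) = (4908 + √(-7 - 62))/(-609 + I*√2010) = (4908 + √(-69))/(-609 + I*√2010) = (4908 + I*√69)/(-609 + I*√2010)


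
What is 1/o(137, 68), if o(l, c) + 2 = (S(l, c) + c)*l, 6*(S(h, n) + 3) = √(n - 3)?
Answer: 320508/2852262739 - 822*√65/2852262739 ≈ 0.00011005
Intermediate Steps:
S(h, n) = -3 + √(-3 + n)/6 (S(h, n) = -3 + √(n - 3)/6 = -3 + √(-3 + n)/6)
o(l, c) = -2 + l*(-3 + c + √(-3 + c)/6) (o(l, c) = -2 + ((-3 + √(-3 + c)/6) + c)*l = -2 + (-3 + c + √(-3 + c)/6)*l = -2 + l*(-3 + c + √(-3 + c)/6))
1/o(137, 68) = 1/(-2 + 68*137 + (⅙)*137*(-18 + √(-3 + 68))) = 1/(-2 + 9316 + (⅙)*137*(-18 + √65)) = 1/(-2 + 9316 + (-411 + 137*√65/6)) = 1/(8903 + 137*√65/6)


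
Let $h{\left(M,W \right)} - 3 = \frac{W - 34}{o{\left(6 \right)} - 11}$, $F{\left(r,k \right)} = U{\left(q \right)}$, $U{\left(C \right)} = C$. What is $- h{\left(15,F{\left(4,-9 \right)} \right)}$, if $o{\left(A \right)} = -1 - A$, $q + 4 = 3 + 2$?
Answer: $- \frac{29}{6} \approx -4.8333$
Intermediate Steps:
$q = 1$ ($q = -4 + \left(3 + 2\right) = -4 + 5 = 1$)
$F{\left(r,k \right)} = 1$
$h{\left(M,W \right)} = \frac{44}{9} - \frac{W}{18}$ ($h{\left(M,W \right)} = 3 + \frac{W - 34}{\left(-1 - 6\right) - 11} = 3 + \frac{-34 + W}{\left(-1 - 6\right) - 11} = 3 + \frac{-34 + W}{-7 - 11} = 3 + \frac{-34 + W}{-18} = 3 + \left(-34 + W\right) \left(- \frac{1}{18}\right) = 3 - \left(- \frac{17}{9} + \frac{W}{18}\right) = \frac{44}{9} - \frac{W}{18}$)
$- h{\left(15,F{\left(4,-9 \right)} \right)} = - (\frac{44}{9} - \frac{1}{18}) = \left(-1\right) \frac{29}{6} = - \frac{29}{6}$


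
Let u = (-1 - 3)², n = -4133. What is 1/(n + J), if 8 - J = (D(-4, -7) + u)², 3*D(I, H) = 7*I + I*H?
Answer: -1/4381 ≈ -0.00022826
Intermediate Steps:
D(I, H) = 7*I/3 + H*I/3 (D(I, H) = (7*I + I*H)/3 = (7*I + H*I)/3 = 7*I/3 + H*I/3)
u = 16 (u = (-4)² = 16)
J = -248 (J = 8 - ((⅓)*(-4)*(7 - 7) + 16)² = 8 - ((⅓)*(-4)*0 + 16)² = 8 - (0 + 16)² = 8 - 1*16² = 8 - 1*256 = 8 - 256 = -248)
1/(n + J) = 1/(-4133 - 248) = 1/(-4381) = -1/4381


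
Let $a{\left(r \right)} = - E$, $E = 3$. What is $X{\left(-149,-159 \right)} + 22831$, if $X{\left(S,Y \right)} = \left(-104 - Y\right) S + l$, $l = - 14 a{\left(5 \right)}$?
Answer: $14678$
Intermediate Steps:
$a{\left(r \right)} = -3$ ($a{\left(r \right)} = \left(-1\right) 3 = -3$)
$l = 42$ ($l = \left(-14\right) \left(-3\right) = 42$)
$X{\left(S,Y \right)} = 42 + S \left(-104 - Y\right)$ ($X{\left(S,Y \right)} = \left(-104 - Y\right) S + 42 = S \left(-104 - Y\right) + 42 = 42 + S \left(-104 - Y\right)$)
$X{\left(-149,-159 \right)} + 22831 = \left(42 - -15496 - \left(-149\right) \left(-159\right)\right) + 22831 = \left(42 + 15496 - 23691\right) + 22831 = -8153 + 22831 = 14678$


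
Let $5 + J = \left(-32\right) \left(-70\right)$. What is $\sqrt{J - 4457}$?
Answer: $i \sqrt{2222} \approx 47.138 i$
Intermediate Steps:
$J = 2235$ ($J = -5 - -2240 = -5 + 2240 = 2235$)
$\sqrt{J - 4457} = \sqrt{2235 - 4457} = \sqrt{-2222} = i \sqrt{2222}$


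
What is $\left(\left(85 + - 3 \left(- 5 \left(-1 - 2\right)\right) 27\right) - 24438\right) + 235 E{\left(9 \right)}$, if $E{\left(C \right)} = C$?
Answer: $-23453$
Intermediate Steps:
$\left(\left(85 + - 3 \left(- 5 \left(-1 - 2\right)\right) 27\right) - 24438\right) + 235 E{\left(9 \right)} = \left(\left(85 + - 3 \left(- 5 \left(-1 - 2\right)\right) 27\right) - 24438\right) + 235 \cdot 9 = \left(\left(85 + - 3 \left(\left(-5\right) \left(-3\right)\right) 27\right) - 24438\right) + 2115 = \left(\left(85 + \left(-3\right) 15 \cdot 27\right) - 24438\right) + 2115 = \left(\left(85 - 1215\right) - 24438\right) + 2115 = \left(-1130 - 24438\right) + 2115 = -25568 + 2115 = -23453$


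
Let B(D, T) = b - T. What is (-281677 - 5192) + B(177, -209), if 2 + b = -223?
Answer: -286885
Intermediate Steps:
b = -225 (b = -2 - 223 = -225)
B(D, T) = -225 - T
(-281677 - 5192) + B(177, -209) = (-281677 - 5192) + (-225 - 1*(-209)) = -286869 + (-225 + 209) = -286869 - 16 = -286885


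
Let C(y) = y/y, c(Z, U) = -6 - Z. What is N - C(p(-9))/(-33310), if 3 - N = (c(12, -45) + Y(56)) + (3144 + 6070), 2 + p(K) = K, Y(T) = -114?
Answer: -302421489/33310 ≈ -9079.0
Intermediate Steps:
p(K) = -2 + K
C(y) = 1
N = -9079 (N = 3 - (((-6 - 1*12) - 114) + (3144 + 6070)) = 3 - (((-6 - 12) - 114) + 9214) = 3 - ((-18 - 114) + 9214) = 3 - (-132 + 9214) = 3 - 1*9082 = 3 - 9082 = -9079)
N - C(p(-9))/(-33310) = -9079 - 1/(-33310) = -9079 - (-1)/33310 = -9079 - 1*(-1/33310) = -9079 + 1/33310 = -302421489/33310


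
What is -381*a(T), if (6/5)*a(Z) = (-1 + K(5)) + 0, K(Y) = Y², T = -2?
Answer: -7620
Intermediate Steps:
a(Z) = 20 (a(Z) = 5*((-1 + 5²) + 0)/6 = 5*((-1 + 25) + 0)/6 = 5*(24 + 0)/6 = (⅚)*24 = 20)
-381*a(T) = -381*20 = -7620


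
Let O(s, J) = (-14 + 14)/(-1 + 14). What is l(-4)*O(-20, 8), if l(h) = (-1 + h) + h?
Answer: 0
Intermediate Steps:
l(h) = -1 + 2*h
O(s, J) = 0 (O(s, J) = 0/13 = 0*(1/13) = 0)
l(-4)*O(-20, 8) = (-1 + 2*(-4))*0 = (-1 - 8)*0 = -9*0 = 0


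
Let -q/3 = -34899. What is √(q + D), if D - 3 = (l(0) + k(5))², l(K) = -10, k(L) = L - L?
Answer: 20*√262 ≈ 323.73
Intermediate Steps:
k(L) = 0
D = 103 (D = 3 + (-10 + 0)² = 3 + (-10)² = 3 + 100 = 103)
q = 104697 (q = -3*(-34899) = 104697)
√(q + D) = √(104697 + 103) = √104800 = 20*√262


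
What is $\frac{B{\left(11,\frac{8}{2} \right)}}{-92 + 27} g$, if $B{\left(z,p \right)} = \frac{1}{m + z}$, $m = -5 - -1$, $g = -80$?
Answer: $\frac{16}{91} \approx 0.17582$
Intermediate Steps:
$m = -4$ ($m = -5 + 1 = -4$)
$B{\left(z,p \right)} = \frac{1}{-4 + z}$
$\frac{B{\left(11,\frac{8}{2} \right)}}{-92 + 27} g = \frac{1}{\left(-92 + 27\right) \left(-4 + 11\right)} \left(-80\right) = \frac{1}{\left(-65\right) 7} \left(-80\right) = \left(- \frac{1}{65}\right) \frac{1}{7} \left(-80\right) = \left(- \frac{1}{455}\right) \left(-80\right) = \frac{16}{91}$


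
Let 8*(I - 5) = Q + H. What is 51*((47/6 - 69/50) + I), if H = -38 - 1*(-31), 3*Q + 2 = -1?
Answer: 13328/25 ≈ 533.12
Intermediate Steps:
Q = -1 (Q = -⅔ + (⅓)*(-1) = -⅔ - ⅓ = -1)
H = -7 (H = -38 + 31 = -7)
I = 4 (I = 5 + (-1 - 7)/8 = 5 + (⅛)*(-8) = 5 - 1 = 4)
51*((47/6 - 69/50) + I) = 51*((47/6 - 69/50) + 4) = 51*(484/75 + 4) = 51*(784/75) = 13328/25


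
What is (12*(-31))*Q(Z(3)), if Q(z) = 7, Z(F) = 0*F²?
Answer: -2604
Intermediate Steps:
Z(F) = 0
(12*(-31))*Q(Z(3)) = (12*(-31))*7 = -372*7 = -2604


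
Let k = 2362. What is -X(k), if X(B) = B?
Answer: -2362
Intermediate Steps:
-X(k) = -1*2362 = -2362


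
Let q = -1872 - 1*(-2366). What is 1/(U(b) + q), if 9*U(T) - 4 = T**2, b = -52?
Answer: 9/7154 ≈ 0.0012580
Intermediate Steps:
q = 494 (q = -1872 + 2366 = 494)
U(T) = 4/9 + T**2/9
1/(U(b) + q) = 1/((4/9 + (1/9)*(-52)**2) + 494) = 1/((4/9 + (1/9)*2704) + 494) = 1/((4/9 + 2704/9) + 494) = 1/(2708/9 + 494) = 1/(7154/9) = 9/7154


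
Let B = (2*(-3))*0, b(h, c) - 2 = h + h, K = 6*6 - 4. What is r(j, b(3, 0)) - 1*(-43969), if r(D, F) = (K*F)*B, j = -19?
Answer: 43969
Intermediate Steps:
K = 32 (K = 36 - 4 = 32)
b(h, c) = 2 + 2*h (b(h, c) = 2 + (h + h) = 2 + 2*h)
B = 0 (B = -6*0 = 0)
r(D, F) = 0 (r(D, F) = (32*F)*0 = 0)
r(j, b(3, 0)) - 1*(-43969) = 0 - 1*(-43969) = 0 + 43969 = 43969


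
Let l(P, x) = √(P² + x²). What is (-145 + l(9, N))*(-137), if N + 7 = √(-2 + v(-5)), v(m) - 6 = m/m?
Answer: 19865 - 137*√(135 - 14*√5) ≈ 18470.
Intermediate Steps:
v(m) = 7 (v(m) = 6 + m/m = 6 + 1 = 7)
N = -7 + √5 (N = -7 + √(-2 + 7) = -7 + √5 ≈ -4.7639)
(-145 + l(9, N))*(-137) = (-145 + √(9² + (-7 + √5)²))*(-137) = (-145 + √(81 + (-7 + √5)²))*(-137) = 19865 - 137*√(81 + (-7 + √5)²)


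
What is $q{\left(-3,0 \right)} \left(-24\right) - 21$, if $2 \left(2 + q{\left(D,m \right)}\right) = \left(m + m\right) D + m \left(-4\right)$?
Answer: $27$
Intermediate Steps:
$q{\left(D,m \right)} = -2 - 2 m + D m$ ($q{\left(D,m \right)} = -2 + \frac{\left(m + m\right) D + m \left(-4\right)}{2} = -2 + \frac{2 m D - 4 m}{2} = -2 + \frac{2 D m - 4 m}{2} = -2 + \frac{- 4 m + 2 D m}{2} = -2 + \left(- 2 m + D m\right) = -2 - 2 m + D m$)
$q{\left(-3,0 \right)} \left(-24\right) - 21 = \left(-2 - 0 - 0\right) \left(-24\right) - 21 = \left(-2 + 0 + 0\right) \left(-24\right) - 21 = \left(-2\right) \left(-24\right) - 21 = 48 - 21 = 27$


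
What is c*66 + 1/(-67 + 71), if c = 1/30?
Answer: 49/20 ≈ 2.4500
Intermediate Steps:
c = 1/30 ≈ 0.033333
c*66 + 1/(-67 + 71) = (1/30)*66 + 1/(-67 + 71) = 11/5 + 1/4 = 11/5 + ¼ = 49/20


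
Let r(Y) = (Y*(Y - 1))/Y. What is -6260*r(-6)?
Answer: 43820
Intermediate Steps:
r(Y) = -1 + Y (r(Y) = (Y*(-1 + Y))/Y = -1 + Y)
-6260*r(-6) = -6260*(-1 - 6) = -6260*(-7) = 43820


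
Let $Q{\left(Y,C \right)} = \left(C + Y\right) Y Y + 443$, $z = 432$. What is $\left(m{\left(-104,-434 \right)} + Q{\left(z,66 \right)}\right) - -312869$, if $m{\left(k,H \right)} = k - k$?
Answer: $93252064$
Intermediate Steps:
$m{\left(k,H \right)} = 0$
$Q{\left(Y,C \right)} = 443 + Y^{2} \left(C + Y\right)$ ($Q{\left(Y,C \right)} = Y \left(C + Y\right) Y + 443 = Y^{2} \left(C + Y\right) + 443 = 443 + Y^{2} \left(C + Y\right)$)
$\left(m{\left(-104,-434 \right)} + Q{\left(z,66 \right)}\right) - -312869 = \left(0 + \left(443 + 432^{3} + 66 \cdot 432^{2}\right)\right) - -312869 = \left(0 + \left(443 + 80621568 + 66 \cdot 186624\right)\right) + 312869 = \left(0 + \left(443 + 80621568 + 12317184\right)\right) + 312869 = \left(0 + 92939195\right) + 312869 = 92939195 + 312869 = 93252064$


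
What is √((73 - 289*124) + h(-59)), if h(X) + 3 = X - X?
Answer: 3*I*√3974 ≈ 189.12*I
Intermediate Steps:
h(X) = -3 (h(X) = -3 + (X - X) = -3 + 0 = -3)
√((73 - 289*124) + h(-59)) = √((73 - 289*124) - 3) = √((73 - 35836) - 3) = √(-35763 - 3) = √(-35766) = 3*I*√3974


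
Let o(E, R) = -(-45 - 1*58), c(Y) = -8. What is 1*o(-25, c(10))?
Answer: 103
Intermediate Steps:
o(E, R) = 103 (o(E, R) = -(-45 - 58) = -1*(-103) = 103)
1*o(-25, c(10)) = 1*103 = 103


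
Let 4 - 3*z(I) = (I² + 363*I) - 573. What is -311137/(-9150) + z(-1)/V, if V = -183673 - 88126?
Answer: 84563861513/2486960850 ≈ 34.003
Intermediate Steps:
V = -271799
z(I) = 577/3 - 121*I - I²/3 (z(I) = 4/3 - ((I² + 363*I) - 573)/3 = 4/3 - (-573 + I² + 363*I)/3 = 4/3 + (191 - 121*I - I²/3) = 577/3 - 121*I - I²/3)
-311137/(-9150) + z(-1)/V = -311137/(-9150) + (577/3 - 121*(-1) - ⅓*(-1)²)/(-271799) = -311137*(-1/9150) + (577/3 + 121 - ⅓*1)*(-1/271799) = 311137/9150 + (577/3 + 121 - ⅓)*(-1/271799) = 311137/9150 + 313*(-1/271799) = 311137/9150 - 313/271799 = 84563861513/2486960850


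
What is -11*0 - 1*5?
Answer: -5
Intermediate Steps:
-11*0 - 1*5 = 0 - 5 = -5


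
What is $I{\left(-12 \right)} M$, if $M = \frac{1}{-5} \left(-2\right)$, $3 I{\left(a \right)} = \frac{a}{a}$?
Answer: $\frac{2}{15} \approx 0.13333$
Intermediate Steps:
$I{\left(a \right)} = \frac{1}{3}$ ($I{\left(a \right)} = \frac{a \frac{1}{a}}{3} = \frac{1}{3} \cdot 1 = \frac{1}{3}$)
$M = \frac{2}{5}$ ($M = \left(- \frac{1}{5}\right) \left(-2\right) = \frac{2}{5} \approx 0.4$)
$I{\left(-12 \right)} M = \frac{1}{3} \cdot \frac{2}{5} = \frac{2}{15}$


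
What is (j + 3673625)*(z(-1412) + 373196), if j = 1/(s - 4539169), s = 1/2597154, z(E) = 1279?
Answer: 648711649930588487327109/471556837001 ≈ 1.3757e+12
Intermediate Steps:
s = 1/2597154 ≈ 3.8504e-7
j = -2597154/11788920925025 (j = 1/(1/2597154 - 4539169) = 1/(-11788920925025/2597154) = -2597154/11788920925025 ≈ -2.2030e-7)
(j + 3673625)*(z(-1412) + 373196) = (-2597154/11788920925025 + 3673625)*(1279 + 373196) = (43308074633192368471/11788920925025)*374475 = 648711649930588487327109/471556837001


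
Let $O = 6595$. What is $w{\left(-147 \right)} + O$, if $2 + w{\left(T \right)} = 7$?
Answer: $6600$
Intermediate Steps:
$w{\left(T \right)} = 5$ ($w{\left(T \right)} = -2 + 7 = 5$)
$w{\left(-147 \right)} + O = 5 + 6595 = 6600$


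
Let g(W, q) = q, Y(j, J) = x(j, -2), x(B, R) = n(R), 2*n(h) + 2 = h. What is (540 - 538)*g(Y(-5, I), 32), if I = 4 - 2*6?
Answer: 64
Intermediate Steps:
n(h) = -1 + h/2
I = -8 (I = 4 - 12 = -8)
x(B, R) = -1 + R/2
Y(j, J) = -2 (Y(j, J) = -1 + (½)*(-2) = -1 - 1 = -2)
(540 - 538)*g(Y(-5, I), 32) = (540 - 538)*32 = 2*32 = 64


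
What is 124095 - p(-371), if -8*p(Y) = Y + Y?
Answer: 496009/4 ≈ 1.2400e+5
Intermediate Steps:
p(Y) = -Y/4 (p(Y) = -(Y + Y)/8 = -Y/4)
124095 - p(-371) = 124095 - (-1)*(-371)/4 = 124095 - 1*371/4 = 124095 - 371/4 = 496009/4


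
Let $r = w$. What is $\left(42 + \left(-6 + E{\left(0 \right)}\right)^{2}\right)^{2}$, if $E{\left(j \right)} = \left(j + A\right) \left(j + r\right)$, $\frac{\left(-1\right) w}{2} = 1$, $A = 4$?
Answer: $56644$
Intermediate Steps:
$w = -2$ ($w = \left(-2\right) 1 = -2$)
$r = -2$
$E{\left(j \right)} = \left(-2 + j\right) \left(4 + j\right)$ ($E{\left(j \right)} = \left(j + 4\right) \left(j - 2\right) = \left(4 + j\right) \left(-2 + j\right) = \left(-2 + j\right) \left(4 + j\right)$)
$\left(42 + \left(-6 + E{\left(0 \right)}\right)^{2}\right)^{2} = \left(42 + \left(-6 + \left(-8 + 0^{2} + 2 \cdot 0\right)\right)^{2}\right)^{2} = \left(42 + \left(-6 + \left(-8 + 0 + 0\right)\right)^{2}\right)^{2} = \left(42 + \left(-6 - 8\right)^{2}\right)^{2} = \left(42 + \left(-14\right)^{2}\right)^{2} = \left(42 + 196\right)^{2} = 238^{2} = 56644$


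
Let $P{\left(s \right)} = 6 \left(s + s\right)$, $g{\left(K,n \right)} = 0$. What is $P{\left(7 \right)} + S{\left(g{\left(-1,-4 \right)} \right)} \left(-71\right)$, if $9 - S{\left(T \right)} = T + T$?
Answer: $-555$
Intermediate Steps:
$P{\left(s \right)} = 12 s$ ($P{\left(s \right)} = 6 \cdot 2 s = 12 s$)
$S{\left(T \right)} = 9 - 2 T$ ($S{\left(T \right)} = 9 - \left(T + T\right) = 9 - 2 T$)
$P{\left(7 \right)} + S{\left(g{\left(-1,-4 \right)} \right)} \left(-71\right) = 12 \cdot 7 + \left(9 - 0\right) \left(-71\right) = 84 + \left(9 + 0\right) \left(-71\right) = 84 + 9 \left(-71\right) = 84 - 639 = -555$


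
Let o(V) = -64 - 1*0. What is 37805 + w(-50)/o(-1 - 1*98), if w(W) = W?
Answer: 1209785/32 ≈ 37806.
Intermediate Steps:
o(V) = -64 (o(V) = -64 + 0 = -64)
37805 + w(-50)/o(-1 - 1*98) = 37805 - 50/(-64) = 37805 - 50*(-1/64) = 37805 + 25/32 = 1209785/32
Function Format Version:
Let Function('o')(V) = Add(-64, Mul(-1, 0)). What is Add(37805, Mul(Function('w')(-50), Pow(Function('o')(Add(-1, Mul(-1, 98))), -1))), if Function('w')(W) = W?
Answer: Rational(1209785, 32) ≈ 37806.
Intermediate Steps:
Function('o')(V) = -64 (Function('o')(V) = Add(-64, 0) = -64)
Add(37805, Mul(Function('w')(-50), Pow(Function('o')(Add(-1, Mul(-1, 98))), -1))) = Add(37805, Mul(-50, Pow(-64, -1))) = Add(37805, Mul(-50, Rational(-1, 64))) = Add(37805, Rational(25, 32)) = Rational(1209785, 32)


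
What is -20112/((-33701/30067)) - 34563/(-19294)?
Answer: 11668391389839/650227094 ≈ 17945.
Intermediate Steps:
-20112/((-33701/30067)) - 34563/(-19294) = -20112/((-33701*1/30067)) - 34563*(-1/19294) = -20112/(-33701/30067) + 34563/19294 = -20112*(-30067/33701) + 34563/19294 = 604707504/33701 + 34563/19294 = 11668391389839/650227094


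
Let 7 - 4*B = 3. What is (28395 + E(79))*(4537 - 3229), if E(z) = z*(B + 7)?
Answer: 37967316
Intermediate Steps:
B = 1 (B = 7/4 - ¼*3 = 7/4 - ¾ = 1)
E(z) = 8*z (E(z) = z*(1 + 7) = z*8 = 8*z)
(28395 + E(79))*(4537 - 3229) = (28395 + 8*79)*(4537 - 3229) = (28395 + 632)*1308 = 29027*1308 = 37967316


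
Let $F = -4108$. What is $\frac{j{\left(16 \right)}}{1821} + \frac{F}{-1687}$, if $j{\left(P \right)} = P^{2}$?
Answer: $\frac{7912540}{3072027} \approx 2.5757$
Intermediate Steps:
$\frac{j{\left(16 \right)}}{1821} + \frac{F}{-1687} = \frac{16^{2}}{1821} - \frac{4108}{-1687} = 256 \cdot \frac{1}{1821} - - \frac{4108}{1687} = \frac{256}{1821} + \frac{4108}{1687} = \frac{7912540}{3072027}$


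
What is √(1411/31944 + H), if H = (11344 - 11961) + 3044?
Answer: √5116946934/1452 ≈ 49.265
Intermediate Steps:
H = 2427 (H = -617 + 3044 = 2427)
√(1411/31944 + H) = √(1411/31944 + 2427) = √(77529499/31944) = √5116946934/1452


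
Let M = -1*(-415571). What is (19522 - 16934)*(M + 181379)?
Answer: 1544906600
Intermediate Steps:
M = 415571
(19522 - 16934)*(M + 181379) = (19522 - 16934)*(415571 + 181379) = 2588*596950 = 1544906600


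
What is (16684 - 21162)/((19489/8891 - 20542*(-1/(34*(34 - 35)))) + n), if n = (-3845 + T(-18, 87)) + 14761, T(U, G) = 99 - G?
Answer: -19906949/45904302 ≈ -0.43366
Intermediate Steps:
n = 10928 (n = (-3845 + (99 - 1*87)) + 14761 = (-3845 + (99 - 87)) + 14761 = (-3845 + 12) + 14761 = -3833 + 14761 = 10928)
(16684 - 21162)/((19489/8891 - 20542*(-1/(34*(34 - 35)))) + n) = (16684 - 21162)/((19489/8891 - 20542*(-1/(34*(34 - 35)))) + 10928) = -4478/((19489*(1/8891) - 20542/((-34*(-1)))) + 10928) = -4478/((19489/8891 - 20542/34) + 10928) = -4478/((19489/8891 - 20542*1/34) + 10928) = -4478/((19489/8891 - 10271/17) + 10928) = -4478/(-5352244/8891 + 10928) = -4478/91808604/8891 = -4478*8891/91808604 = -19906949/45904302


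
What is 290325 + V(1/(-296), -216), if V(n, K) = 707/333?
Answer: 96678932/333 ≈ 2.9033e+5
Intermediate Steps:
V(n, K) = 707/333 (V(n, K) = 707*(1/333) = 707/333)
290325 + V(1/(-296), -216) = 290325 + 707/333 = 96678932/333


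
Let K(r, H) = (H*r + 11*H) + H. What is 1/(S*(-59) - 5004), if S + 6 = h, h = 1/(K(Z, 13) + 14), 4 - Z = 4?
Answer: -170/790559 ≈ -0.00021504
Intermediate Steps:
Z = 0 (Z = 4 - 1*4 = 4 - 4 = 0)
K(r, H) = 12*H + H*r (K(r, H) = (11*H + H*r) + H = 12*H + H*r)
h = 1/170 (h = 1/(13*(12 + 0) + 14) = 1/(13*12 + 14) = 1/(156 + 14) = 1/170 ≈ 0.0058824)
S = -1019/170 (S = -6 + 1/170 = -1019/170 ≈ -5.9941)
1/(S*(-59) - 5004) = 1/(-1019/170*(-59) - 5004) = 1/(60121/170 - 5004) = 1/(-790559/170) = -170/790559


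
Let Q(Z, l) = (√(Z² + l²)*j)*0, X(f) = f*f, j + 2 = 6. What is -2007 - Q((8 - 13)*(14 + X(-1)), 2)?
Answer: -2007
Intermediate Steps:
j = 4 (j = -2 + 6 = 4)
X(f) = f²
Q(Z, l) = 0 (Q(Z, l) = (√(Z² + l²)*4)*0 = (4*√(Z² + l²))*0 = 0)
-2007 - Q((8 - 13)*(14 + X(-1)), 2) = -2007 - 1*0 = -2007 + 0 = -2007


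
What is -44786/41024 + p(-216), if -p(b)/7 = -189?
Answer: 27114983/20512 ≈ 1321.9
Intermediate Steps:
p(b) = 1323 (p(b) = -7*(-189) = 1323)
-44786/41024 + p(-216) = -44786/41024 + 1323 = -44786*1/41024 + 1323 = -22393/20512 + 1323 = 27114983/20512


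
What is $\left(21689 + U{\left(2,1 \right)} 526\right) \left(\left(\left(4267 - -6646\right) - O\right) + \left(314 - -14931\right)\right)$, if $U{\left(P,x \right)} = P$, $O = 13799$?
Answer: $281056019$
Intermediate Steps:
$\left(21689 + U{\left(2,1 \right)} 526\right) \left(\left(\left(4267 - -6646\right) - O\right) + \left(314 - -14931\right)\right) = \left(21689 + 2 \cdot 526\right) \left(\left(\left(4267 - -6646\right) - 13799\right) + \left(314 - -14931\right)\right) = \left(21689 + 1052\right) \left(\left(\left(4267 + 6646\right) - 13799\right) + \left(314 + 14931\right)\right) = 22741 \left(\left(10913 - 13799\right) + 15245\right) = 22741 \left(-2886 + 15245\right) = 22741 \cdot 12359 = 281056019$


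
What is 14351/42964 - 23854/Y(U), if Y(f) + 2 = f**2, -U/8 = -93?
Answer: 3459451589/11891017388 ≈ 0.29093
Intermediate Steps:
U = 744 (U = -8*(-93) = 744)
Y(f) = -2 + f**2
14351/42964 - 23854/Y(U) = 14351/42964 - 23854/(-2 + 744**2) = 14351*(1/42964) - 23854/(-2 + 553536) = 14351/42964 - 23854/553534 = 14351/42964 - 23854*1/553534 = 14351/42964 - 11927/276767 = 3459451589/11891017388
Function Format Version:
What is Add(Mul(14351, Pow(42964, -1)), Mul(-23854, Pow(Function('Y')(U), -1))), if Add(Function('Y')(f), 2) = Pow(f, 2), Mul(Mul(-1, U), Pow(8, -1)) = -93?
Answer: Rational(3459451589, 11891017388) ≈ 0.29093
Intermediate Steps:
U = 744 (U = Mul(-8, -93) = 744)
Function('Y')(f) = Add(-2, Pow(f, 2))
Add(Mul(14351, Pow(42964, -1)), Mul(-23854, Pow(Function('Y')(U), -1))) = Add(Mul(14351, Pow(42964, -1)), Mul(-23854, Pow(Add(-2, Pow(744, 2)), -1))) = Add(Mul(14351, Rational(1, 42964)), Mul(-23854, Pow(Add(-2, 553536), -1))) = Add(Rational(14351, 42964), Mul(-23854, Pow(553534, -1))) = Add(Rational(14351, 42964), Mul(-23854, Rational(1, 553534))) = Add(Rational(14351, 42964), Rational(-11927, 276767)) = Rational(3459451589, 11891017388)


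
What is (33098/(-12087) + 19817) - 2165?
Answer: 213326626/12087 ≈ 17649.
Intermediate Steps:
(33098/(-12087) + 19817) - 2165 = (33098*(-1/12087) + 19817) - 2165 = (-33098/12087 + 19817) - 2165 = 239494981/12087 - 2165 = 213326626/12087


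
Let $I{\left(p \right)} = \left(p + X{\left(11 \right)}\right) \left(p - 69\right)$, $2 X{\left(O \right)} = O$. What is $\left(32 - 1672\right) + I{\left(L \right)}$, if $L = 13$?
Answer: $-2676$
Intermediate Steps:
$X{\left(O \right)} = \frac{O}{2}$
$I{\left(p \right)} = \left(-69 + p\right) \left(\frac{11}{2} + p\right)$ ($I{\left(p \right)} = \left(p + \frac{1}{2} \cdot 11\right) \left(p - 69\right) = \left(p + \frac{11}{2}\right) \left(-69 + p\right) = \left(\frac{11}{2} + p\right) \left(-69 + p\right) = \left(-69 + p\right) \left(\frac{11}{2} + p\right)$)
$\left(32 - 1672\right) + I{\left(L \right)} = \left(32 - 1672\right) - \left(1205 - 169\right) = \left(32 - 1672\right) - 1036 = -1640 - 1036 = -2676$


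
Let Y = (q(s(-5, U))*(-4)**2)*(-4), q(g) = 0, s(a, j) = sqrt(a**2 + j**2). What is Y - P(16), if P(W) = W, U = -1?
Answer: -16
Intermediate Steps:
Y = 0 (Y = (0*(-4)**2)*(-4) = (0*16)*(-4) = 0*(-4) = 0)
Y - P(16) = 0 - 1*16 = 0 - 16 = -16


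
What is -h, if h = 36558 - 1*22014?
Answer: -14544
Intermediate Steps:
h = 14544 (h = 36558 - 22014 = 14544)
-h = -1*14544 = -14544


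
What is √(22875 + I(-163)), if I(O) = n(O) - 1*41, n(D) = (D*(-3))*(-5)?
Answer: √20389 ≈ 142.79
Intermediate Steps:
n(D) = 15*D (n(D) = -3*D*(-5) = 15*D)
I(O) = -41 + 15*O (I(O) = 15*O - 1*41 = 15*O - 41 = -41 + 15*O)
√(22875 + I(-163)) = √(22875 + (-41 + 15*(-163))) = √(22875 + (-41 - 2445)) = √(22875 - 2486) = √20389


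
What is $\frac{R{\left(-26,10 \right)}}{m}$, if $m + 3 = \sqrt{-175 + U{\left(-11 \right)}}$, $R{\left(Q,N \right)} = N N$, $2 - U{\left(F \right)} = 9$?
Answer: $- \frac{300}{191} - \frac{100 i \sqrt{182}}{191} \approx -1.5707 - 7.0632 i$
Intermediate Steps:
$U{\left(F \right)} = -7$ ($U{\left(F \right)} = 2 - 9 = -7$)
$R{\left(Q,N \right)} = N^{2}$
$m = -3 + i \sqrt{182}$ ($m = -3 + \sqrt{-175 - 7} = -3 + \sqrt{-182} = -3 + i \sqrt{182} \approx -3.0 + 13.491 i$)
$\frac{R{\left(-26,10 \right)}}{m} = \frac{10^{2}}{-3 + i \sqrt{182}} = \frac{100}{-3 + i \sqrt{182}}$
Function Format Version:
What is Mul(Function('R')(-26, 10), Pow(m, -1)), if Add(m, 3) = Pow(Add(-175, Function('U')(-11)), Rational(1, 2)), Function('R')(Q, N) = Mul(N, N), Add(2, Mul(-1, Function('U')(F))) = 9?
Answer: Add(Rational(-300, 191), Mul(Rational(-100, 191), I, Pow(182, Rational(1, 2)))) ≈ Add(-1.5707, Mul(-7.0632, I))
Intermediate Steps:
Function('U')(F) = -7 (Function('U')(F) = Add(2, Mul(-1, 9)) = Add(2, -9) = -7)
Function('R')(Q, N) = Pow(N, 2)
m = Add(-3, Mul(I, Pow(182, Rational(1, 2)))) (m = Add(-3, Pow(Add(-175, -7), Rational(1, 2))) = Add(-3, Pow(-182, Rational(1, 2))) = Add(-3, Mul(I, Pow(182, Rational(1, 2)))) ≈ Add(-3.0000, Mul(13.491, I)))
Mul(Function('R')(-26, 10), Pow(m, -1)) = Mul(Pow(10, 2), Pow(Add(-3, Mul(I, Pow(182, Rational(1, 2)))), -1)) = Mul(100, Pow(Add(-3, Mul(I, Pow(182, Rational(1, 2)))), -1))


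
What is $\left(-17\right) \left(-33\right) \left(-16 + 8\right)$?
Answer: $-4488$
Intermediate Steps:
$\left(-17\right) \left(-33\right) \left(-16 + 8\right) = 561 \left(-8\right) = -4488$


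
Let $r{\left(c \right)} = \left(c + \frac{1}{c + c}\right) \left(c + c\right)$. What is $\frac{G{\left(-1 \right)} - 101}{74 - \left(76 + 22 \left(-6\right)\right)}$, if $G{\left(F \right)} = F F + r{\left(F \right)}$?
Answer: $- \frac{97}{130} \approx -0.74615$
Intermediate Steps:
$r{\left(c \right)} = 2 c \left(c + \frac{1}{2 c}\right)$ ($r{\left(c \right)} = \left(c + \frac{1}{2 c}\right) 2 c = 2 c \left(c + \frac{1}{2 c}\right)$)
$G{\left(F \right)} = 1 + 3 F^{2}$ ($G{\left(F \right)} = F F + \left(1 + 2 F^{2}\right) = F^{2} + \left(1 + 2 F^{2}\right) = 1 + 3 F^{2}$)
$\frac{G{\left(-1 \right)} - 101}{74 - \left(76 + 22 \left(-6\right)\right)} = \frac{\left(1 + 3 \left(-1\right)^{2}\right) - 101}{74 - \left(76 + 22 \left(-6\right)\right)} = \frac{\left(1 + 3 \cdot 1\right) - 101}{74 - -56} = \frac{\left(1 + 3\right) - 101}{74 + \left(-76 + 132\right)} = \frac{4 - 101}{74 + 56} = - \frac{97}{130}$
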